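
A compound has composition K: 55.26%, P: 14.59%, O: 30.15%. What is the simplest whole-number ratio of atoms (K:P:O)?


Assume 100 g of compound, divide each mass% by atomic mass to get moles, then normalize by the smallest to get a raw atom ratio.
Moles per 100 g: K: 55.26/39.098 = 1.4134, P: 14.59/30.974 = 0.471, O: 30.15/15.999 = 1.8845
Raw ratio (divide by min = 0.471): K: 3.001, P: 1.0, O: 4.001
Multiply by 1 to clear fractions: K: 3.001 ~= 3, P: 1.0 ~= 1, O: 4.001 ~= 4
Reduce by GCD to get the simplest whole-number ratio:

3:1:4


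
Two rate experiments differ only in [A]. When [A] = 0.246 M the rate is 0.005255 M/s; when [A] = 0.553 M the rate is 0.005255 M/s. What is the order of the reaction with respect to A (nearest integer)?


Rate is proportional to [A]^n, so rate2/rate1 = ([A]2/[A]1)^n. Take logs to solve for n.
rate2/rate1 = 0.005255 / 0.005255 = 1.0
[A]2/[A]1 = 0.553 / 0.246 = 2.248
n = ln(1.0) / ln(2.248) = 0.0
Nearest integer order:

0


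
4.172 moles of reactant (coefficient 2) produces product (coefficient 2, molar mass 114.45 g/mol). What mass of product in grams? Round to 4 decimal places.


Use the coefficient ratio to convert reactant moles to product moles, then multiply by the product's molar mass.
moles_P = moles_R * (coeff_P / coeff_R) = 4.172 * (2/2) = 4.172
mass_P = moles_P * M_P = 4.172 * 114.45
mass_P = 477.4854 g, rounded to 4 dp:

477.4854 g


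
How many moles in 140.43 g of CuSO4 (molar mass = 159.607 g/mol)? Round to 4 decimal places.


n = mass / M
n = 140.43 / 159.607
n = 0.87984863 mol, rounded to 4 dp:

0.8798 mol


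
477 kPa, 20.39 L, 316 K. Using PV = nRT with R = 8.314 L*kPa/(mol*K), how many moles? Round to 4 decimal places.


PV = nRT, solve for n = PV / (RT).
PV = 477 * 20.39 = 9726.03
RT = 8.314 * 316 = 2627.224
n = 9726.03 / 2627.224
n = 3.7020178 mol, rounded to 4 dp:

3.7020 mol


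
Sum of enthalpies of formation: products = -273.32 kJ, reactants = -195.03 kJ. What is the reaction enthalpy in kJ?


dH_rxn = sum(dH_f products) - sum(dH_f reactants)
dH_rxn = -273.32 - (-195.03)
dH_rxn = -78.29 kJ:

-78.29 kJ


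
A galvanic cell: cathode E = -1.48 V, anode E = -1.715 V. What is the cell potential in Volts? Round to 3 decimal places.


Standard cell potential: E_cell = E_cathode - E_anode.
E_cell = -1.48 - (-1.715)
E_cell = 0.235 V, rounded to 3 dp:

0.235 V


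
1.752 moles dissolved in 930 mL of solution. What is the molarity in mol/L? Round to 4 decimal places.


Convert volume to liters: V_L = V_mL / 1000.
V_L = 930 / 1000 = 0.93 L
M = n / V_L = 1.752 / 0.93
M = 1.88387097 mol/L, rounded to 4 dp:

1.8839 mol/L


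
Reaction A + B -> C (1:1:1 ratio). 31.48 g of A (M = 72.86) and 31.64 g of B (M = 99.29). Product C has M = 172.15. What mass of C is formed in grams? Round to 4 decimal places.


Find moles of each reactant; the smaller value is the limiting reagent in a 1:1:1 reaction, so moles_C equals moles of the limiter.
n_A = mass_A / M_A = 31.48 / 72.86 = 0.432061 mol
n_B = mass_B / M_B = 31.64 / 99.29 = 0.318663 mol
Limiting reagent: B (smaller), n_limiting = 0.318663 mol
mass_C = n_limiting * M_C = 0.318663 * 172.15
mass_C = 54.85783545 g, rounded to 4 dp:

54.8578 g


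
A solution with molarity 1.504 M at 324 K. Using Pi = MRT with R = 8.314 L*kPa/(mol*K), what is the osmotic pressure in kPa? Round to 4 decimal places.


Osmotic pressure (van't Hoff): Pi = M*R*T.
RT = 8.314 * 324 = 2693.736
Pi = 1.504 * 2693.736
Pi = 4051.378944 kPa, rounded to 4 dp:

4051.3789 kPa


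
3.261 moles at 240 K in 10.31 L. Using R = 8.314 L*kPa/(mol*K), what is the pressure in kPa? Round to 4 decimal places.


PV = nRT, solve for P = nRT / V.
nRT = 3.261 * 8.314 * 240 = 6506.869
P = 6506.869 / 10.31
P = 631.12211445 kPa, rounded to 4 dp:

631.1221 kPa


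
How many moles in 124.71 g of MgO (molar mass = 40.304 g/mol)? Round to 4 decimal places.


n = mass / M
n = 124.71 / 40.304
n = 3.09423382 mol, rounded to 4 dp:

3.0942 mol


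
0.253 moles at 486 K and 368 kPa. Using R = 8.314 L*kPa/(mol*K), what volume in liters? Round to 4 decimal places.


PV = nRT, solve for V = nRT / P.
nRT = 0.253 * 8.314 * 486 = 1022.2728
V = 1022.2728 / 368
V = 2.77791522 L, rounded to 4 dp:

2.7779 L


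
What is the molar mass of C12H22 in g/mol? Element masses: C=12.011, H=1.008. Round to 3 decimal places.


M = sum(count * atomic_mass) over atoms.
M = 12*12.011 + 22*1.008
M = 144.132 + 22.176
M = 166.308 g/mol, rounded to 3 dp:

166.308 g/mol


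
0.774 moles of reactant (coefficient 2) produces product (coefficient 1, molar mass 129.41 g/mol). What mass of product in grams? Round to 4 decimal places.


Use the coefficient ratio to convert reactant moles to product moles, then multiply by the product's molar mass.
moles_P = moles_R * (coeff_P / coeff_R) = 0.774 * (1/2) = 0.387
mass_P = moles_P * M_P = 0.387 * 129.41
mass_P = 50.08167 g, rounded to 4 dp:

50.0817 g


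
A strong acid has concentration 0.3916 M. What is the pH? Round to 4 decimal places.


A strong acid dissociates completely, so [H+] equals the given concentration.
pH = -log10([H+]) = -log10(0.3916)
pH = 0.40715732, rounded to 4 dp:

0.4072


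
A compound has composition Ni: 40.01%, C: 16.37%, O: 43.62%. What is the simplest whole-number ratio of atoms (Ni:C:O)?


Assume 100 g of compound, divide each mass% by atomic mass to get moles, then normalize by the smallest to get a raw atom ratio.
Moles per 100 g: Ni: 40.01/58.693 = 0.6817, C: 16.37/12.011 = 1.3629, O: 43.62/15.999 = 2.7264
Raw ratio (divide by min = 0.6817): Ni: 1.0, C: 1.999, O: 4.0
Multiply by 1 to clear fractions: Ni: 1.0 ~= 1, C: 1.999 ~= 2, O: 4.0 ~= 4
Reduce by GCD to get the simplest whole-number ratio:

1:2:4


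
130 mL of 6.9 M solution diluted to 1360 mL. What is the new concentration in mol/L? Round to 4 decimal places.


Dilution: M1*V1 = M2*V2, solve for M2.
M2 = M1*V1 / V2
M2 = 6.9 * 130 / 1360
M2 = 897.0 / 1360
M2 = 0.65955882 mol/L, rounded to 4 dp:

0.6596 mol/L


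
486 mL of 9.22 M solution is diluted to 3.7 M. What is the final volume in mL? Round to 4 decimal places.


Dilution: M1*V1 = M2*V2, solve for V2.
V2 = M1*V1 / M2
V2 = 9.22 * 486 / 3.7
V2 = 4480.92 / 3.7
V2 = 1211.05945946 mL, rounded to 4 dp:

1211.0595 mL


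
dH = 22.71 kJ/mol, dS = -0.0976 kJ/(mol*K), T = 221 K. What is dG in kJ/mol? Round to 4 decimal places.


Gibbs: dG = dH - T*dS (consistent units, dS already in kJ/(mol*K)).
T*dS = 221 * -0.0976 = -21.5696
dG = 22.71 - (-21.5696)
dG = 44.2796 kJ/mol, rounded to 4 dp:

44.2796 kJ/mol


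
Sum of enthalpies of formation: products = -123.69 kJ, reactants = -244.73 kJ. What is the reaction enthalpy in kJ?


dH_rxn = sum(dH_f products) - sum(dH_f reactants)
dH_rxn = -123.69 - (-244.73)
dH_rxn = 121.04 kJ:

121.04 kJ


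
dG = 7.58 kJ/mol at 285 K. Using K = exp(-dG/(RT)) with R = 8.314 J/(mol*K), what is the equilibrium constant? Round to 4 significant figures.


dG is in kJ/mol; multiply by 1000 to match R in J/(mol*K).
RT = 8.314 * 285 = 2369.49 J/mol
exponent = -dG*1000 / (RT) = -(7.58*1000) / 2369.49 = -3.19900063
K = exp(-3.19900063)
K = 0.040802961, rounded to 4 significant figures:

0.04080


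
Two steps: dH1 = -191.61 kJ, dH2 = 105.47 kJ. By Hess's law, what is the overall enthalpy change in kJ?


Hess's law: enthalpy is a state function, so add the step enthalpies.
dH_total = dH1 + dH2 = -191.61 + (105.47)
dH_total = -86.14 kJ:

-86.14 kJ


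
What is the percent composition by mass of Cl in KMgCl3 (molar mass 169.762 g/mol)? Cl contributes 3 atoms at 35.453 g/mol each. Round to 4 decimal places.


pct = 100 * (n_elem * M_elem) / M_total
mass_contribution = 3 * 35.453 = 106.359 g/mol
pct = 100 * 106.359 / 169.762
pct = 62.65183021 %, rounded to 4 dp:

62.6518 %


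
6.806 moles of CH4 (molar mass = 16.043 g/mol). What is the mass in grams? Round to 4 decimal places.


mass = n * M
mass = 6.806 * 16.043
mass = 109.188658 g, rounded to 4 dp:

109.1887 g


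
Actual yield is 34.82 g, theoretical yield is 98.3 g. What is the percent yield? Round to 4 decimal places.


% yield = 100 * actual / theoretical
% yield = 100 * 34.82 / 98.3
% yield = 35.42217701 %, rounded to 4 dp:

35.4222 %


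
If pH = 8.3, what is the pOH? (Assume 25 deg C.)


At 25 deg C, pH + pOH = 14.
pOH = 14 - pH = 14 - 8.3
pOH = 5.7:

5.70


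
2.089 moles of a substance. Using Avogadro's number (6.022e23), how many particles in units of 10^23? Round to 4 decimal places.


N = n * NA, then divide by 1e23 for the requested units.
N / 1e23 = n * 6.022
N / 1e23 = 2.089 * 6.022
N / 1e23 = 12.579958, rounded to 4 dp:

12.5800


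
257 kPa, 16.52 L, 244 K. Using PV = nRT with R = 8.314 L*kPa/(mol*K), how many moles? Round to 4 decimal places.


PV = nRT, solve for n = PV / (RT).
PV = 257 * 16.52 = 4245.64
RT = 8.314 * 244 = 2028.616
n = 4245.64 / 2028.616
n = 2.09287514 mol, rounded to 4 dp:

2.0929 mol


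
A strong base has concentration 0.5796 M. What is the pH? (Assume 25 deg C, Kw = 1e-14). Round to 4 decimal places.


A strong base dissociates completely, so [OH-] equals the given concentration.
pOH = -log10([OH-]) = -log10(0.5796) = 0.236872
pH = 14 - pOH = 14 - 0.236872
pH = 13.763128, rounded to 4 dp:

13.7631


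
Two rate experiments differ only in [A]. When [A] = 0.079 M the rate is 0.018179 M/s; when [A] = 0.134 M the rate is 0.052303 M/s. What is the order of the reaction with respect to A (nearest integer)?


Rate is proportional to [A]^n, so rate2/rate1 = ([A]2/[A]1)^n. Take logs to solve for n.
rate2/rate1 = 0.052303 / 0.018179 = 2.8771
[A]2/[A]1 = 0.134 / 0.079 = 1.6962
n = ln(2.8771) / ln(1.6962) = 2.0
Nearest integer order:

2


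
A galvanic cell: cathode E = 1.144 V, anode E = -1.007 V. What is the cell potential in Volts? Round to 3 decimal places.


Standard cell potential: E_cell = E_cathode - E_anode.
E_cell = 1.144 - (-1.007)
E_cell = 2.151 V, rounded to 3 dp:

2.151 V


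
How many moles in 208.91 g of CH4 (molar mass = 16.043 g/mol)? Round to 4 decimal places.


n = mass / M
n = 208.91 / 16.043
n = 13.0218787 mol, rounded to 4 dp:

13.0219 mol


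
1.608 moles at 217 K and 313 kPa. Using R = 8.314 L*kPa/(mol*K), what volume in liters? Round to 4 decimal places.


PV = nRT, solve for V = nRT / P.
nRT = 1.608 * 8.314 * 217 = 2901.0539
V = 2901.0539 / 313
V = 9.26854281 L, rounded to 4 dp:

9.2685 L


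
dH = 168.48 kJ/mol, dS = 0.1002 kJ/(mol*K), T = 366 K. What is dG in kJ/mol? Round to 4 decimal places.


Gibbs: dG = dH - T*dS (consistent units, dS already in kJ/(mol*K)).
T*dS = 366 * 0.1002 = 36.6732
dG = 168.48 - (36.6732)
dG = 131.8068 kJ/mol, rounded to 4 dp:

131.8068 kJ/mol


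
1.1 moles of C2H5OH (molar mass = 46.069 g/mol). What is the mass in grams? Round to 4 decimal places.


mass = n * M
mass = 1.1 * 46.069
mass = 50.6759 g, rounded to 4 dp:

50.6759 g


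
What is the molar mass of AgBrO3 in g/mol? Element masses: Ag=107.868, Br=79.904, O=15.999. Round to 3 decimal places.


M = sum(count * atomic_mass) over atoms.
M = 1*107.868 + 1*79.904 + 3*15.999
M = 107.868 + 79.904 + 47.997
M = 235.769 g/mol, rounded to 3 dp:

235.769 g/mol


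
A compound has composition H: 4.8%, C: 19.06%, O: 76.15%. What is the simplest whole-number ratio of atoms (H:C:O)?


Assume 100 g of compound, divide each mass% by atomic mass to get moles, then normalize by the smallest to get a raw atom ratio.
Moles per 100 g: H: 4.8/1.008 = 4.7619, C: 19.06/12.011 = 1.5869, O: 76.15/15.999 = 4.7597
Raw ratio (divide by min = 1.5869): H: 3.001, C: 1.0, O: 2.999
Multiply by 1 to clear fractions: H: 3.001 ~= 3, C: 1.0 ~= 1, O: 2.999 ~= 3
Reduce by GCD to get the simplest whole-number ratio:

3:1:3


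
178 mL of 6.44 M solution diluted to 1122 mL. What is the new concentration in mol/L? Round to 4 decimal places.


Dilution: M1*V1 = M2*V2, solve for M2.
M2 = M1*V1 / V2
M2 = 6.44 * 178 / 1122
M2 = 1146.32 / 1122
M2 = 1.02167558 mol/L, rounded to 4 dp:

1.0217 mol/L


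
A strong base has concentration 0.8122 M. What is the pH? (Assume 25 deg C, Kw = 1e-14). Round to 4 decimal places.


A strong base dissociates completely, so [OH-] equals the given concentration.
pOH = -log10([OH-]) = -log10(0.8122) = 0.090337
pH = 14 - pOH = 14 - 0.090337
pH = 13.909663, rounded to 4 dp:

13.9097


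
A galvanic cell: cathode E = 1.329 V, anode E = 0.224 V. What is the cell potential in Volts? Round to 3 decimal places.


Standard cell potential: E_cell = E_cathode - E_anode.
E_cell = 1.329 - (0.224)
E_cell = 1.105 V, rounded to 3 dp:

1.105 V


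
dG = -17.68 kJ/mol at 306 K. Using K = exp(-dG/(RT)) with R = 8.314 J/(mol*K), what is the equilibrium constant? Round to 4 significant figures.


dG is in kJ/mol; multiply by 1000 to match R in J/(mol*K).
RT = 8.314 * 306 = 2544.084 J/mol
exponent = -dG*1000 / (RT) = -(-17.68*1000) / 2544.084 = 6.94945607
K = exp(6.94945607)
K = 1042.5825, rounded to 4 significant figures:

1043


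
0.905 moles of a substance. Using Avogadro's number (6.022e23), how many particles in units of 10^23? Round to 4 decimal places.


N = n * NA, then divide by 1e23 for the requested units.
N / 1e23 = n * 6.022
N / 1e23 = 0.905 * 6.022
N / 1e23 = 5.44991, rounded to 4 dp:

5.4499


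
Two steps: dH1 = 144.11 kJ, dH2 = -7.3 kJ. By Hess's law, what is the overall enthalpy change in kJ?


Hess's law: enthalpy is a state function, so add the step enthalpies.
dH_total = dH1 + dH2 = 144.11 + (-7.3)
dH_total = 136.81 kJ:

136.81 kJ


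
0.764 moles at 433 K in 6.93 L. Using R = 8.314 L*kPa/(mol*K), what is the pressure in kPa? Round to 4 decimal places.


PV = nRT, solve for P = nRT / V.
nRT = 0.764 * 8.314 * 433 = 2750.371
P = 2750.371 / 6.93
P = 396.87893218 kPa, rounded to 4 dp:

396.8789 kPa


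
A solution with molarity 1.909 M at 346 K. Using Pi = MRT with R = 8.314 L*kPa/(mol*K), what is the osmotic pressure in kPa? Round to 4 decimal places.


Osmotic pressure (van't Hoff): Pi = M*R*T.
RT = 8.314 * 346 = 2876.644
Pi = 1.909 * 2876.644
Pi = 5491.513396 kPa, rounded to 4 dp:

5491.5134 kPa


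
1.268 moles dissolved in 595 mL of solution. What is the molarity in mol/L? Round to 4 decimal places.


Convert volume to liters: V_L = V_mL / 1000.
V_L = 595 / 1000 = 0.595 L
M = n / V_L = 1.268 / 0.595
M = 2.13109244 mol/L, rounded to 4 dp:

2.1311 mol/L


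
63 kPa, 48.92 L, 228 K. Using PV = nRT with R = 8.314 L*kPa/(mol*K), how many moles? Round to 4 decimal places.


PV = nRT, solve for n = PV / (RT).
PV = 63 * 48.92 = 3081.96
RT = 8.314 * 228 = 1895.592
n = 3081.96 / 1895.592
n = 1.6258562 mol, rounded to 4 dp:

1.6259 mol


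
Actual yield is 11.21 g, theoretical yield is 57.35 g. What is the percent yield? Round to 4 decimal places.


% yield = 100 * actual / theoretical
% yield = 100 * 11.21 / 57.35
% yield = 19.54664342 %, rounded to 4 dp:

19.5466 %


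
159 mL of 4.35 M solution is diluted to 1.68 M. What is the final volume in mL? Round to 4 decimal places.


Dilution: M1*V1 = M2*V2, solve for V2.
V2 = M1*V1 / M2
V2 = 4.35 * 159 / 1.68
V2 = 691.65 / 1.68
V2 = 411.69642857 mL, rounded to 4 dp:

411.6964 mL


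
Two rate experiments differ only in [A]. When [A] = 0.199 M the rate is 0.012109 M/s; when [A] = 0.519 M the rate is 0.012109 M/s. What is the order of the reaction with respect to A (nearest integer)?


Rate is proportional to [A]^n, so rate2/rate1 = ([A]2/[A]1)^n. Take logs to solve for n.
rate2/rate1 = 0.012109 / 0.012109 = 1.0
[A]2/[A]1 = 0.519 / 0.199 = 2.608
n = ln(1.0) / ln(2.608) = 0.0
Nearest integer order:

0


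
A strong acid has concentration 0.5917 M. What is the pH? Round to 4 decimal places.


A strong acid dissociates completely, so [H+] equals the given concentration.
pH = -log10([H+]) = -log10(0.5917)
pH = 0.22789843, rounded to 4 dp:

0.2279


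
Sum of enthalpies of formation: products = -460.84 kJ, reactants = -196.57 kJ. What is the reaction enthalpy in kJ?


dH_rxn = sum(dH_f products) - sum(dH_f reactants)
dH_rxn = -460.84 - (-196.57)
dH_rxn = -264.27 kJ:

-264.27 kJ


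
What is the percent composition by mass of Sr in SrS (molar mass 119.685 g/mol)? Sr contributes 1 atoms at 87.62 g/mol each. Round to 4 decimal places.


pct = 100 * (n_elem * M_elem) / M_total
mass_contribution = 1 * 87.62 = 87.62 g/mol
pct = 100 * 87.62 / 119.685
pct = 73.20883987 %, rounded to 4 dp:

73.2088 %


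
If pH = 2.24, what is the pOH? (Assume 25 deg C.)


At 25 deg C, pH + pOH = 14.
pOH = 14 - pH = 14 - 2.24
pOH = 11.76:

11.76


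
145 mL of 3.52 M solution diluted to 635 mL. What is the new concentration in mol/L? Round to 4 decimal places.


Dilution: M1*V1 = M2*V2, solve for M2.
M2 = M1*V1 / V2
M2 = 3.52 * 145 / 635
M2 = 510.4 / 635
M2 = 0.80377953 mol/L, rounded to 4 dp:

0.8038 mol/L


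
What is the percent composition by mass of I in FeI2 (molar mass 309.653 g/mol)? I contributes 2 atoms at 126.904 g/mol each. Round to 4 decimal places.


pct = 100 * (n_elem * M_elem) / M_total
mass_contribution = 2 * 126.904 = 253.808 g/mol
pct = 100 * 253.808 / 309.653
pct = 81.96529664 %, rounded to 4 dp:

81.9653 %


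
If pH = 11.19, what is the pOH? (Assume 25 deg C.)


At 25 deg C, pH + pOH = 14.
pOH = 14 - pH = 14 - 11.19
pOH = 2.81:

2.81


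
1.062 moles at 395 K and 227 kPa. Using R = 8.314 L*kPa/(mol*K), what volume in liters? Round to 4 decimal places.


PV = nRT, solve for V = nRT / P.
nRT = 1.062 * 8.314 * 395 = 3487.6399
V = 3487.6399 / 227
V = 15.36405242 L, rounded to 4 dp:

15.3641 L


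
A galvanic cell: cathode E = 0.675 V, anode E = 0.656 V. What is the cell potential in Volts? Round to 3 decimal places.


Standard cell potential: E_cell = E_cathode - E_anode.
E_cell = 0.675 - (0.656)
E_cell = 0.019 V, rounded to 3 dp:

0.019 V


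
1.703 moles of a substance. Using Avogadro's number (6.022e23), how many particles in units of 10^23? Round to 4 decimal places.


N = n * NA, then divide by 1e23 for the requested units.
N / 1e23 = n * 6.022
N / 1e23 = 1.703 * 6.022
N / 1e23 = 10.255466, rounded to 4 dp:

10.2555


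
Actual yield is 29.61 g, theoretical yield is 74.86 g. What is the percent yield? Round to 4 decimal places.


% yield = 100 * actual / theoretical
% yield = 100 * 29.61 / 74.86
% yield = 39.55383382 %, rounded to 4 dp:

39.5538 %


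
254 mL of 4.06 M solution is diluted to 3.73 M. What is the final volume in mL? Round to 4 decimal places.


Dilution: M1*V1 = M2*V2, solve for V2.
V2 = M1*V1 / M2
V2 = 4.06 * 254 / 3.73
V2 = 1031.24 / 3.73
V2 = 276.47184987 mL, rounded to 4 dp:

276.4718 mL


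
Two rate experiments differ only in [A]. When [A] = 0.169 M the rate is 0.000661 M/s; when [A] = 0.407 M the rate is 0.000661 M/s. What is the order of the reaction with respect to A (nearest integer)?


Rate is proportional to [A]^n, so rate2/rate1 = ([A]2/[A]1)^n. Take logs to solve for n.
rate2/rate1 = 0.000661 / 0.000661 = 1.0
[A]2/[A]1 = 0.407 / 0.169 = 2.4083
n = ln(1.0) / ln(2.4083) = 0.0
Nearest integer order:

0


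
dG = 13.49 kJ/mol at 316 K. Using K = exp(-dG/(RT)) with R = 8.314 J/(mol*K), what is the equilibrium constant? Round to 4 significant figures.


dG is in kJ/mol; multiply by 1000 to match R in J/(mol*K).
RT = 8.314 * 316 = 2627.224 J/mol
exponent = -dG*1000 / (RT) = -(13.49*1000) / 2627.224 = -5.13469731
K = exp(-5.13469731)
K = 0.0058888337, rounded to 4 significant figures:

0.005889


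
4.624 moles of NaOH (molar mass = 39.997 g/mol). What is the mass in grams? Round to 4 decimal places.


mass = n * M
mass = 4.624 * 39.997
mass = 184.946128 g, rounded to 4 dp:

184.9461 g


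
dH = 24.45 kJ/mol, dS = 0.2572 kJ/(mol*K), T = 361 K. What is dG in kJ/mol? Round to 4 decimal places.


Gibbs: dG = dH - T*dS (consistent units, dS already in kJ/(mol*K)).
T*dS = 361 * 0.2572 = 92.8492
dG = 24.45 - (92.8492)
dG = -68.3992 kJ/mol, rounded to 4 dp:

-68.3992 kJ/mol


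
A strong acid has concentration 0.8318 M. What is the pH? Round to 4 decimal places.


A strong acid dissociates completely, so [H+] equals the given concentration.
pH = -log10([H+]) = -log10(0.8318)
pH = 0.07998108, rounded to 4 dp:

0.0800


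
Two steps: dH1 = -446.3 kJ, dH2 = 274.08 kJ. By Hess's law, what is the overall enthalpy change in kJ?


Hess's law: enthalpy is a state function, so add the step enthalpies.
dH_total = dH1 + dH2 = -446.3 + (274.08)
dH_total = -172.22 kJ:

-172.22 kJ


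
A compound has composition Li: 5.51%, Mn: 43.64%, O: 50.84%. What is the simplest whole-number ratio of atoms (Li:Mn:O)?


Assume 100 g of compound, divide each mass% by atomic mass to get moles, then normalize by the smallest to get a raw atom ratio.
Moles per 100 g: Li: 5.51/6.941 = 0.7938, Mn: 43.64/54.938 = 0.7943, O: 50.84/15.999 = 3.1777
Raw ratio (divide by min = 0.7938): Li: 1.0, Mn: 1.001, O: 4.003
Multiply by 1 to clear fractions: Li: 1.0 ~= 1, Mn: 1.001 ~= 1, O: 4.003 ~= 4
Reduce by GCD to get the simplest whole-number ratio:

1:1:4


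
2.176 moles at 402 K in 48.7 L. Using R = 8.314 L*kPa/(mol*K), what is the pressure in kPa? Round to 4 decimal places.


PV = nRT, solve for P = nRT / V.
nRT = 2.176 * 8.314 * 402 = 7272.6881
P = 7272.6881 / 48.7
P = 149.33651129 kPa, rounded to 4 dp:

149.3365 kPa


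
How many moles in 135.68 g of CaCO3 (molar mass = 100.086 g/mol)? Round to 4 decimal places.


n = mass / M
n = 135.68 / 100.086
n = 1.35563415 mol, rounded to 4 dp:

1.3556 mol


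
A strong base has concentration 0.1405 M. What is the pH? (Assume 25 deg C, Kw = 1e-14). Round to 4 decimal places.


A strong base dissociates completely, so [OH-] equals the given concentration.
pOH = -log10([OH-]) = -log10(0.1405) = 0.852324
pH = 14 - pOH = 14 - 0.852324
pH = 13.147676, rounded to 4 dp:

13.1477


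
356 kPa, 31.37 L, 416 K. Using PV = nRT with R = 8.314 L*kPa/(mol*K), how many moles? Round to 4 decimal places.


PV = nRT, solve for n = PV / (RT).
PV = 356 * 31.37 = 11167.72
RT = 8.314 * 416 = 3458.624
n = 11167.72 / 3458.624
n = 3.22894885 mol, rounded to 4 dp:

3.2289 mol


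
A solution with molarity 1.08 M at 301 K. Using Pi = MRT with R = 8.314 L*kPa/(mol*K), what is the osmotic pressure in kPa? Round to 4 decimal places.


Osmotic pressure (van't Hoff): Pi = M*R*T.
RT = 8.314 * 301 = 2502.514
Pi = 1.08 * 2502.514
Pi = 2702.71512 kPa, rounded to 4 dp:

2702.7151 kPa


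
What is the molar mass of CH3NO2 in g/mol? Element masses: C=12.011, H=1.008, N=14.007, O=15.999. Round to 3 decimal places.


M = sum(count * atomic_mass) over atoms.
M = 1*12.011 + 3*1.008 + 1*14.007 + 2*15.999
M = 12.011 + 3.024 + 14.007 + 31.998
M = 61.04 g/mol, rounded to 3 dp:

61.040 g/mol


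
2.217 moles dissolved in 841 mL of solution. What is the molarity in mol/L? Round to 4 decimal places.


Convert volume to liters: V_L = V_mL / 1000.
V_L = 841 / 1000 = 0.841 L
M = n / V_L = 2.217 / 0.841
M = 2.63614744 mol/L, rounded to 4 dp:

2.6361 mol/L


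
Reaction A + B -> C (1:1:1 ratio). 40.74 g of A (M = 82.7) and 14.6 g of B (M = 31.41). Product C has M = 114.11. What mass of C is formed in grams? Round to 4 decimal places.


Find moles of each reactant; the smaller value is the limiting reagent in a 1:1:1 reaction, so moles_C equals moles of the limiter.
n_A = mass_A / M_A = 40.74 / 82.7 = 0.492624 mol
n_B = mass_B / M_B = 14.6 / 31.41 = 0.46482 mol
Limiting reagent: B (smaller), n_limiting = 0.46482 mol
mass_C = n_limiting * M_C = 0.46482 * 114.11
mass_C = 53.0406102 g, rounded to 4 dp:

53.0406 g


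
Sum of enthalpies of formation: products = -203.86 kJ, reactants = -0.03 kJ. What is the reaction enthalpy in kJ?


dH_rxn = sum(dH_f products) - sum(dH_f reactants)
dH_rxn = -203.86 - (-0.03)
dH_rxn = -203.83 kJ:

-203.83 kJ


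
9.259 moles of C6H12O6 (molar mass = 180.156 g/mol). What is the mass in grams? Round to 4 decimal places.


mass = n * M
mass = 9.259 * 180.156
mass = 1668.064404 g, rounded to 4 dp:

1668.0644 g


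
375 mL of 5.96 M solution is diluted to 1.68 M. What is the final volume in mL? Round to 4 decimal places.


Dilution: M1*V1 = M2*V2, solve for V2.
V2 = M1*V1 / M2
V2 = 5.96 * 375 / 1.68
V2 = 2235.0 / 1.68
V2 = 1330.35714286 mL, rounded to 4 dp:

1330.3571 mL


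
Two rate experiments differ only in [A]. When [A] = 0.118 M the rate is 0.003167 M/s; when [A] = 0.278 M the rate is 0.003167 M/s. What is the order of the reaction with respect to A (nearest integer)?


Rate is proportional to [A]^n, so rate2/rate1 = ([A]2/[A]1)^n. Take logs to solve for n.
rate2/rate1 = 0.003167 / 0.003167 = 1.0
[A]2/[A]1 = 0.278 / 0.118 = 2.3559
n = ln(1.0) / ln(2.3559) = 0.0
Nearest integer order:

0


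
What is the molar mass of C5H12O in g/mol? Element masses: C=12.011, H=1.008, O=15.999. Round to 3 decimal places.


M = sum(count * atomic_mass) over atoms.
M = 5*12.011 + 12*1.008 + 1*15.999
M = 60.055 + 12.096 + 15.999
M = 88.15 g/mol, rounded to 3 dp:

88.150 g/mol


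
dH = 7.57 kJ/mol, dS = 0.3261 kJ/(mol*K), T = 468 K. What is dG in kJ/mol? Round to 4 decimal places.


Gibbs: dG = dH - T*dS (consistent units, dS already in kJ/(mol*K)).
T*dS = 468 * 0.3261 = 152.6148
dG = 7.57 - (152.6148)
dG = -145.0448 kJ/mol, rounded to 4 dp:

-145.0448 kJ/mol


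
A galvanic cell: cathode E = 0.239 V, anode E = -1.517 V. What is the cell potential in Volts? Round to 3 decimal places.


Standard cell potential: E_cell = E_cathode - E_anode.
E_cell = 0.239 - (-1.517)
E_cell = 1.756 V, rounded to 3 dp:

1.756 V


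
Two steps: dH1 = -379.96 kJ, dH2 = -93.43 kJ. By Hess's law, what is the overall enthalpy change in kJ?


Hess's law: enthalpy is a state function, so add the step enthalpies.
dH_total = dH1 + dH2 = -379.96 + (-93.43)
dH_total = -473.39 kJ:

-473.39 kJ


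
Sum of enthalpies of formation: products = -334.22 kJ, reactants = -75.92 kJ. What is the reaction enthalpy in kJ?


dH_rxn = sum(dH_f products) - sum(dH_f reactants)
dH_rxn = -334.22 - (-75.92)
dH_rxn = -258.3 kJ:

-258.30 kJ


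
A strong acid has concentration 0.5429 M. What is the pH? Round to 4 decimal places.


A strong acid dissociates completely, so [H+] equals the given concentration.
pH = -log10([H+]) = -log10(0.5429)
pH = 0.26528016, rounded to 4 dp:

0.2653


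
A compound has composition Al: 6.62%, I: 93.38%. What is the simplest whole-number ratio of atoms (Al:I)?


Assume 100 g of compound, divide each mass% by atomic mass to get moles, then normalize by the smallest to get a raw atom ratio.
Moles per 100 g: Al: 6.62/26.982 = 0.2453, I: 93.38/126.904 = 0.7358
Raw ratio (divide by min = 0.2453): Al: 1.0, I: 2.999
Multiply by 1 to clear fractions: Al: 1.0 ~= 1, I: 2.999 ~= 3
Reduce by GCD to get the simplest whole-number ratio:

1:3


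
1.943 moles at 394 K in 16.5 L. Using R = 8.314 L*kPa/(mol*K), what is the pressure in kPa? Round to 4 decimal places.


PV = nRT, solve for P = nRT / V.
nRT = 1.943 * 8.314 * 394 = 6364.7162
P = 6364.7162 / 16.5
P = 385.74037576 kPa, rounded to 4 dp:

385.7404 kPa


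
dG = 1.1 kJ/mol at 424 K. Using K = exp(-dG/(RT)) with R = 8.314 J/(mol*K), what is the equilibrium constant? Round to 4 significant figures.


dG is in kJ/mol; multiply by 1000 to match R in J/(mol*K).
RT = 8.314 * 424 = 3525.136 J/mol
exponent = -dG*1000 / (RT) = -(1.1*1000) / 3525.136 = -0.3120447
K = exp(-0.3120447)
K = 0.73194881, rounded to 4 significant figures:

0.7319


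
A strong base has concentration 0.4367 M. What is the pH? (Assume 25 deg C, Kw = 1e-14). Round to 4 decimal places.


A strong base dissociates completely, so [OH-] equals the given concentration.
pOH = -log10([OH-]) = -log10(0.4367) = 0.359817
pH = 14 - pOH = 14 - 0.359817
pH = 13.640183, rounded to 4 dp:

13.6402


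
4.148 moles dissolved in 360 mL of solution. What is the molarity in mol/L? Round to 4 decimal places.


Convert volume to liters: V_L = V_mL / 1000.
V_L = 360 / 1000 = 0.36 L
M = n / V_L = 4.148 / 0.36
M = 11.52222222 mol/L, rounded to 4 dp:

11.5222 mol/L


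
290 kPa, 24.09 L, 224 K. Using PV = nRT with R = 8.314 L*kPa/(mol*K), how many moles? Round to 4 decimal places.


PV = nRT, solve for n = PV / (RT).
PV = 290 * 24.09 = 6986.1
RT = 8.314 * 224 = 1862.336
n = 6986.1 / 1862.336
n = 3.75125649 mol, rounded to 4 dp:

3.7513 mol


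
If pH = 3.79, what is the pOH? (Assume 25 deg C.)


At 25 deg C, pH + pOH = 14.
pOH = 14 - pH = 14 - 3.79
pOH = 10.21:

10.21


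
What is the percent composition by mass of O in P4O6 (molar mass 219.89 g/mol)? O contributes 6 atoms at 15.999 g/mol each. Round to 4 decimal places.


pct = 100 * (n_elem * M_elem) / M_total
mass_contribution = 6 * 15.999 = 95.994 g/mol
pct = 100 * 95.994 / 219.89
pct = 43.6554641 %, rounded to 4 dp:

43.6555 %


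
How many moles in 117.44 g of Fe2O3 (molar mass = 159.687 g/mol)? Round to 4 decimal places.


n = mass / M
n = 117.44 / 159.687
n = 0.7354387 mol, rounded to 4 dp:

0.7354 mol


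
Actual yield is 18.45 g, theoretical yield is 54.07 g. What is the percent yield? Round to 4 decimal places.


% yield = 100 * actual / theoretical
% yield = 100 * 18.45 / 54.07
% yield = 34.12243388 %, rounded to 4 dp:

34.1224 %


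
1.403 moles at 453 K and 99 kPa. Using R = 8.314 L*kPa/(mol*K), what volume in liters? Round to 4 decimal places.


PV = nRT, solve for V = nRT / P.
nRT = 1.403 * 8.314 * 453 = 5284.0375
V = 5284.0375 / 99
V = 53.37411616 L, rounded to 4 dp:

53.3741 L


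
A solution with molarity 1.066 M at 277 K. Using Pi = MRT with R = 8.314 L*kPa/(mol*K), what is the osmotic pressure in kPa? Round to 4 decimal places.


Osmotic pressure (van't Hoff): Pi = M*R*T.
RT = 8.314 * 277 = 2302.978
Pi = 1.066 * 2302.978
Pi = 2454.974548 kPa, rounded to 4 dp:

2454.9745 kPa


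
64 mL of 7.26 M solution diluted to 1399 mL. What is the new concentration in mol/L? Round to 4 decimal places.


Dilution: M1*V1 = M2*V2, solve for M2.
M2 = M1*V1 / V2
M2 = 7.26 * 64 / 1399
M2 = 464.64 / 1399
M2 = 0.33212294 mol/L, rounded to 4 dp:

0.3321 mol/L


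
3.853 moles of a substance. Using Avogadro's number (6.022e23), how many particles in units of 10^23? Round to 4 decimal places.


N = n * NA, then divide by 1e23 for the requested units.
N / 1e23 = n * 6.022
N / 1e23 = 3.853 * 6.022
N / 1e23 = 23.202766, rounded to 4 dp:

23.2028


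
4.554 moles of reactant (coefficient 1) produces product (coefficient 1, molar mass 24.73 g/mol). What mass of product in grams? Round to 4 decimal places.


Use the coefficient ratio to convert reactant moles to product moles, then multiply by the product's molar mass.
moles_P = moles_R * (coeff_P / coeff_R) = 4.554 * (1/1) = 4.554
mass_P = moles_P * M_P = 4.554 * 24.73
mass_P = 112.62042 g, rounded to 4 dp:

112.6204 g


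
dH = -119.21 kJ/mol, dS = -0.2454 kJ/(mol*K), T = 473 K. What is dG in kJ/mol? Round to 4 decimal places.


Gibbs: dG = dH - T*dS (consistent units, dS already in kJ/(mol*K)).
T*dS = 473 * -0.2454 = -116.0742
dG = -119.21 - (-116.0742)
dG = -3.1358 kJ/mol, rounded to 4 dp:

-3.1358 kJ/mol


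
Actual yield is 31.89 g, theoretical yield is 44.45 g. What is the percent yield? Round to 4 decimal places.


% yield = 100 * actual / theoretical
% yield = 100 * 31.89 / 44.45
% yield = 71.74353206 %, rounded to 4 dp:

71.7435 %


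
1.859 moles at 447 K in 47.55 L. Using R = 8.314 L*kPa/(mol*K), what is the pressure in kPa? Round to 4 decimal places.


PV = nRT, solve for P = nRT / V.
nRT = 1.859 * 8.314 * 447 = 6908.7095
P = 6908.7095 / 47.55
P = 145.29357518 kPa, rounded to 4 dp:

145.2936 kPa


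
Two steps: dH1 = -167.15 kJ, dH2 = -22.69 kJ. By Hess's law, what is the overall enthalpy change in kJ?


Hess's law: enthalpy is a state function, so add the step enthalpies.
dH_total = dH1 + dH2 = -167.15 + (-22.69)
dH_total = -189.84 kJ:

-189.84 kJ


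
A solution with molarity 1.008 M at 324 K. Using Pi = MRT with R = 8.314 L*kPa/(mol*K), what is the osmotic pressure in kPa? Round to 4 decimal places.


Osmotic pressure (van't Hoff): Pi = M*R*T.
RT = 8.314 * 324 = 2693.736
Pi = 1.008 * 2693.736
Pi = 2715.285888 kPa, rounded to 4 dp:

2715.2859 kPa


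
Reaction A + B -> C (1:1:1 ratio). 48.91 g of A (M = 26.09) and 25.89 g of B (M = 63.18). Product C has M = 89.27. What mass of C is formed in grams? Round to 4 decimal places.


Find moles of each reactant; the smaller value is the limiting reagent in a 1:1:1 reaction, so moles_C equals moles of the limiter.
n_A = mass_A / M_A = 48.91 / 26.09 = 1.874665 mol
n_B = mass_B / M_B = 25.89 / 63.18 = 0.409782 mol
Limiting reagent: B (smaller), n_limiting = 0.409782 mol
mass_C = n_limiting * M_C = 0.409782 * 89.27
mass_C = 36.58123914 g, rounded to 4 dp:

36.5812 g


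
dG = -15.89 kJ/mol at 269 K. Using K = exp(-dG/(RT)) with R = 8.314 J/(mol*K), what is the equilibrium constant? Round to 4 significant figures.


dG is in kJ/mol; multiply by 1000 to match R in J/(mol*K).
RT = 8.314 * 269 = 2236.466 J/mol
exponent = -dG*1000 / (RT) = -(-15.89*1000) / 2236.466 = 7.10495934
K = exp(7.10495934)
K = 1217.9926, rounded to 4 significant figures:

1218


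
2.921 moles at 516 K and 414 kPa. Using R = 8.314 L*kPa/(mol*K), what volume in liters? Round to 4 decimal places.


PV = nRT, solve for V = nRT / P.
nRT = 2.921 * 8.314 * 516 = 12531.1601
V = 12531.1601 / 414
V = 30.26850266 L, rounded to 4 dp:

30.2685 L


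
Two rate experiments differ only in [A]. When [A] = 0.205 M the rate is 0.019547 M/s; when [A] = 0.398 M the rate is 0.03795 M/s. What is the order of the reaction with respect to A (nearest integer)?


Rate is proportional to [A]^n, so rate2/rate1 = ([A]2/[A]1)^n. Take logs to solve for n.
rate2/rate1 = 0.03795 / 0.019547 = 1.9415
[A]2/[A]1 = 0.398 / 0.205 = 1.9415
n = ln(1.9415) / ln(1.9415) = 1.0
Nearest integer order:

1


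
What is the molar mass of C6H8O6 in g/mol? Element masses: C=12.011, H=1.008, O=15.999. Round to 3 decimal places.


M = sum(count * atomic_mass) over atoms.
M = 6*12.011 + 8*1.008 + 6*15.999
M = 72.066 + 8.064 + 95.994
M = 176.124 g/mol, rounded to 3 dp:

176.124 g/mol


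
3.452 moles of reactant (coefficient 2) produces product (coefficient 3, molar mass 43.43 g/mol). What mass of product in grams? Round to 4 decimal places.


Use the coefficient ratio to convert reactant moles to product moles, then multiply by the product's molar mass.
moles_P = moles_R * (coeff_P / coeff_R) = 3.452 * (3/2) = 5.178
mass_P = moles_P * M_P = 5.178 * 43.43
mass_P = 224.88054 g, rounded to 4 dp:

224.8805 g


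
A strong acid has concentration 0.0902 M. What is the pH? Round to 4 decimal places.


A strong acid dissociates completely, so [H+] equals the given concentration.
pH = -log10([H+]) = -log10(0.0902)
pH = 1.04479346, rounded to 4 dp:

1.0448


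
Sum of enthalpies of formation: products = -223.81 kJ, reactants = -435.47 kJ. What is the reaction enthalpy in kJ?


dH_rxn = sum(dH_f products) - sum(dH_f reactants)
dH_rxn = -223.81 - (-435.47)
dH_rxn = 211.66 kJ:

211.66 kJ


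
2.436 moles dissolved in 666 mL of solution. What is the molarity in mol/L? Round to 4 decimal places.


Convert volume to liters: V_L = V_mL / 1000.
V_L = 666 / 1000 = 0.666 L
M = n / V_L = 2.436 / 0.666
M = 3.65765766 mol/L, rounded to 4 dp:

3.6577 mol/L


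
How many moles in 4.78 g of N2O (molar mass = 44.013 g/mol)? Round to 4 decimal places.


n = mass / M
n = 4.78 / 44.013
n = 0.10860428 mol, rounded to 4 dp:

0.1086 mol


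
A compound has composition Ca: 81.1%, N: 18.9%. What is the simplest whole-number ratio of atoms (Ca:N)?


Assume 100 g of compound, divide each mass% by atomic mass to get moles, then normalize by the smallest to get a raw atom ratio.
Moles per 100 g: Ca: 81.1/40.078 = 2.0236, N: 18.9/14.007 = 1.3493
Raw ratio (divide by min = 1.3493): Ca: 1.5, N: 1.0
Multiply by 2 to clear fractions: Ca: 2.999 ~= 3, N: 2.0 ~= 2
Reduce by GCD to get the simplest whole-number ratio:

3:2


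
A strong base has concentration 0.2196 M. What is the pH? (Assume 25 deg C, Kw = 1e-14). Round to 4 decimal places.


A strong base dissociates completely, so [OH-] equals the given concentration.
pOH = -log10([OH-]) = -log10(0.2196) = 0.658368
pH = 14 - pOH = 14 - 0.658368
pH = 13.341632, rounded to 4 dp:

13.3416


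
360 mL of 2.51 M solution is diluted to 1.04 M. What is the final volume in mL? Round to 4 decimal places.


Dilution: M1*V1 = M2*V2, solve for V2.
V2 = M1*V1 / M2
V2 = 2.51 * 360 / 1.04
V2 = 903.6 / 1.04
V2 = 868.84615385 mL, rounded to 4 dp:

868.8462 mL


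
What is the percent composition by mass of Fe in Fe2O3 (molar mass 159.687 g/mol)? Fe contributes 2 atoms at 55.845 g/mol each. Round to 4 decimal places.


pct = 100 * (n_elem * M_elem) / M_total
mass_contribution = 2 * 55.845 = 111.69 g/mol
pct = 100 * 111.69 / 159.687
pct = 69.94307614 %, rounded to 4 dp:

69.9431 %


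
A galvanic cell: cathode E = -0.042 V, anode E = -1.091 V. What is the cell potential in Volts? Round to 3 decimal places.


Standard cell potential: E_cell = E_cathode - E_anode.
E_cell = -0.042 - (-1.091)
E_cell = 1.049 V, rounded to 3 dp:

1.049 V


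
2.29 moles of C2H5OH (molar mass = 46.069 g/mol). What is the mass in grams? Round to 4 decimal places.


mass = n * M
mass = 2.29 * 46.069
mass = 105.49801 g, rounded to 4 dp:

105.4980 g


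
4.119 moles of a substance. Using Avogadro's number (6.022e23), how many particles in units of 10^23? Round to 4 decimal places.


N = n * NA, then divide by 1e23 for the requested units.
N / 1e23 = n * 6.022
N / 1e23 = 4.119 * 6.022
N / 1e23 = 24.804618, rounded to 4 dp:

24.8046


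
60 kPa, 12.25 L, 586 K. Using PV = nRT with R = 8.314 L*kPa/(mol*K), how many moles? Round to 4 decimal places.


PV = nRT, solve for n = PV / (RT).
PV = 60 * 12.25 = 735.0
RT = 8.314 * 586 = 4872.004
n = 735.0 / 4872.004
n = 0.15086195 mol, rounded to 4 dp:

0.1509 mol


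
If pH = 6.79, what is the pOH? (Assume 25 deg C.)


At 25 deg C, pH + pOH = 14.
pOH = 14 - pH = 14 - 6.79
pOH = 7.21:

7.21


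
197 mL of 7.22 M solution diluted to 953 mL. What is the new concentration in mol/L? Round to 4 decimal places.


Dilution: M1*V1 = M2*V2, solve for M2.
M2 = M1*V1 / V2
M2 = 7.22 * 197 / 953
M2 = 1422.34 / 953
M2 = 1.49248688 mol/L, rounded to 4 dp:

1.4925 mol/L


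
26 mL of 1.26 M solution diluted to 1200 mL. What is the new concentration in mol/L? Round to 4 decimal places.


Dilution: M1*V1 = M2*V2, solve for M2.
M2 = M1*V1 / V2
M2 = 1.26 * 26 / 1200
M2 = 32.76 / 1200
M2 = 0.0273 mol/L, rounded to 4 dp:

0.0273 mol/L


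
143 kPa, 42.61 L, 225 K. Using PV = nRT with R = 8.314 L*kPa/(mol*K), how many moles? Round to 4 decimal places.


PV = nRT, solve for n = PV / (RT).
PV = 143 * 42.61 = 6093.23
RT = 8.314 * 225 = 1870.65
n = 6093.23 / 1870.65
n = 3.25727956 mol, rounded to 4 dp:

3.2573 mol


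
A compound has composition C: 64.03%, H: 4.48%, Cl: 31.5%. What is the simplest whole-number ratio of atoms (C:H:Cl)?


Assume 100 g of compound, divide each mass% by atomic mass to get moles, then normalize by the smallest to get a raw atom ratio.
Moles per 100 g: C: 64.03/12.011 = 5.3309, H: 4.48/1.008 = 4.4444, Cl: 31.5/35.453 = 0.8885
Raw ratio (divide by min = 0.8885): C: 6.0, H: 5.002, Cl: 1.0
Multiply by 1 to clear fractions: C: 6.0 ~= 6, H: 5.002 ~= 5, Cl: 1.0 ~= 1
Reduce by GCD to get the simplest whole-number ratio:

6:5:1


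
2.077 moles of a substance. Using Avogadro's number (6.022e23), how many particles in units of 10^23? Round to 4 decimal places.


N = n * NA, then divide by 1e23 for the requested units.
N / 1e23 = n * 6.022
N / 1e23 = 2.077 * 6.022
N / 1e23 = 12.507694, rounded to 4 dp:

12.5077


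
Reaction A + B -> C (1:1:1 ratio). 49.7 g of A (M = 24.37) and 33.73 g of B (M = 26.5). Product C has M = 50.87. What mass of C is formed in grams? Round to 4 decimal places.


Find moles of each reactant; the smaller value is the limiting reagent in a 1:1:1 reaction, so moles_C equals moles of the limiter.
n_A = mass_A / M_A = 49.7 / 24.37 = 2.039393 mol
n_B = mass_B / M_B = 33.73 / 26.5 = 1.27283 mol
Limiting reagent: B (smaller), n_limiting = 1.27283 mol
mass_C = n_limiting * M_C = 1.27283 * 50.87
mass_C = 64.7488621 g, rounded to 4 dp:

64.7489 g
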